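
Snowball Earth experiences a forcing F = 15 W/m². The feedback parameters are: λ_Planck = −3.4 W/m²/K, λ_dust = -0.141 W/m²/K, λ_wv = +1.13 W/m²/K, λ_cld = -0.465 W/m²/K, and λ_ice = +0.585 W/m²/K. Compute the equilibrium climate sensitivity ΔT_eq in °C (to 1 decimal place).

Net feedback parameter λ = (−3.4) + (-0.141) + (+1.13) + (-0.465) + (+0.585) = -2.291 W/m²/K.
ΔT = −F/λ = −15/(-2.291) = 6.5 °C.

6.5 °C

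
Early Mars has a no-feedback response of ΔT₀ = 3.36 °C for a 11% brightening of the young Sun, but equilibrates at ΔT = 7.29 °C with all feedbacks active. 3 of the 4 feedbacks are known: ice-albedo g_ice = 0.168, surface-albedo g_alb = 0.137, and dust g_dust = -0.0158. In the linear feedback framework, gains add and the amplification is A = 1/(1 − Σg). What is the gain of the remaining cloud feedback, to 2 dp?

Amplification A = ΔT/ΔT₀ = 7.29/3.36 = 2.17.
Total gain g = 1 − 1/A = 1 − 1/2.17 = 0.5392.
Known gains sum to 0.168 + 0.137 − 0.0158 = 0.2892.
g_cld = 0.5392 − 0.2892 = 0.25.

0.25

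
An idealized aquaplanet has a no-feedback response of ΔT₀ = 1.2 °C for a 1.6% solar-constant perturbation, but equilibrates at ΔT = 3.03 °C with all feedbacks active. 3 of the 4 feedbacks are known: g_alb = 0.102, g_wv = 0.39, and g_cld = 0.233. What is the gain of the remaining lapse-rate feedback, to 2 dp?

Amplification A = ΔT/ΔT₀ = 3.03/1.2 = 2.525.
Total gain g = 1 − 1/A = 1 − 1/2.525 = 0.604.
Known gains sum to 0.102 + 0.39 + 0.233 = 0.725.
g_lr = 0.604 − 0.725 = -0.12.

-0.12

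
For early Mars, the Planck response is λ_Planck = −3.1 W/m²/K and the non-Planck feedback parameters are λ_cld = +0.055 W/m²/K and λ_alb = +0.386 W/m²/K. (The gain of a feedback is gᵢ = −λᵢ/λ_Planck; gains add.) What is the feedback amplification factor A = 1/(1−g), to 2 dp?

Convert to gains: g_cld = 0.055/3.1 = 0.01774; g_alb = 0.386/3.1 = 0.1245.
Total gain g = 0.14224.
A = 1/(1 − 0.14224) = 1.17.

1.17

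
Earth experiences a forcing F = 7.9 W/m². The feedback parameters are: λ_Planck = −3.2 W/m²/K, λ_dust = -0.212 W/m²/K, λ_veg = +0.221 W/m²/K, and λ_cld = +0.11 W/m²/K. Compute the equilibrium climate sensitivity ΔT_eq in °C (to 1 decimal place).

2.6 °C

Net feedback parameter λ = (−3.2) + (-0.212) + (+0.221) + (+0.11) = -3.081 W/m²/K.
ΔT = −F/λ = −7.9/(-3.081) = 2.6 °C.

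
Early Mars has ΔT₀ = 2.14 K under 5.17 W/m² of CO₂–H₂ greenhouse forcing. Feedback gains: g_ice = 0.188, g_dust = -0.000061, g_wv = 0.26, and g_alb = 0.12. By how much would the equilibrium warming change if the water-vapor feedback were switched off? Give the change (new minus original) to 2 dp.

-1.86 K

Original: g = 0.567939, ΔT = 2.14/(1−0.567939) = 4.9530 K.
Without water-vapor: g' = 0.307939, ΔT' = 2.14/(1−0.307939) = 3.0922 K.
Change = 3.0922 − 4.9530 = -1.86 K.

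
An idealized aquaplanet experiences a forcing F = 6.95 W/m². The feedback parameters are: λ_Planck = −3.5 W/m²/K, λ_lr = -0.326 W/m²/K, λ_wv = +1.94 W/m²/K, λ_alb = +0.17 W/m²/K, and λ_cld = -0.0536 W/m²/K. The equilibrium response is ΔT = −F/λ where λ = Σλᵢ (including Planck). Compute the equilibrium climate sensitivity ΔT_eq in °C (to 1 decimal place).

Net feedback parameter λ = (−3.5) + (-0.326) + (+1.94) + (+0.17) + (-0.0536) = -1.7696 W/m²/K.
ΔT = −F/λ = −6.95/(-1.7696) = 3.9 °C.

3.9 °C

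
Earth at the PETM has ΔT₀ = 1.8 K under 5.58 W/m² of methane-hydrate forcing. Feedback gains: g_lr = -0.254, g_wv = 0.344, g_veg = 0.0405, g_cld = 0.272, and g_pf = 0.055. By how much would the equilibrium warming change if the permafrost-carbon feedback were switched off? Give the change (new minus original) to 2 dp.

-0.31 K

Original: g = 0.4575, ΔT = 1.8/(1−0.4575) = 3.3180 K.
Without permafrost-carbon: g' = 0.4025, ΔT' = 1.8/(1−0.4025) = 3.0126 K.
Change = 3.0126 − 3.3180 = -0.31 K.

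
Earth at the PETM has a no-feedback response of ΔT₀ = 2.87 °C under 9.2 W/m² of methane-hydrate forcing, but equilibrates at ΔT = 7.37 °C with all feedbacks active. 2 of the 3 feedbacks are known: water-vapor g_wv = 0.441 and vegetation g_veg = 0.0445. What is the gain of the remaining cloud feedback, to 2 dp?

0.13

Amplification A = ΔT/ΔT₀ = 7.37/2.87 = 2.568.
Total gain g = 1 − 1/A = 1 − 1/2.568 = 0.6106.
Known gains sum to 0.441 + 0.0445 = 0.4855.
g_cld = 0.6106 − 0.4855 = 0.13.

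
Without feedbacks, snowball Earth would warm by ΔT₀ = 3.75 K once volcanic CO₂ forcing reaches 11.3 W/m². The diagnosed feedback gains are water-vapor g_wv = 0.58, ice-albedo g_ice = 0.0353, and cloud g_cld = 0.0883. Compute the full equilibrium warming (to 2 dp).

Total gain g = 0.58 + 0.0353 + 0.0883 = 0.7036.
Amplification A = 1/(1 − 0.7036) = 3.374.
ΔT = 3.75 × 3.374 = 12.65 K.

12.65 K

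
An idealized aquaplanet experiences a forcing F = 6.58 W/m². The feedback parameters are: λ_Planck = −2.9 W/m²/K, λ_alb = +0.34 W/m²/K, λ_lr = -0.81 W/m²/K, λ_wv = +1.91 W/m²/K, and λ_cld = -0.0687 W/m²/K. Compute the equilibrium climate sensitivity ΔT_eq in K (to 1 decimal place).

Net feedback parameter λ = (−2.9) + (+0.34) + (-0.81) + (+1.91) + (-0.0687) = -1.5287 W/m²/K.
ΔT = −F/λ = −6.58/(-1.5287) = 4.3 K.

4.3 K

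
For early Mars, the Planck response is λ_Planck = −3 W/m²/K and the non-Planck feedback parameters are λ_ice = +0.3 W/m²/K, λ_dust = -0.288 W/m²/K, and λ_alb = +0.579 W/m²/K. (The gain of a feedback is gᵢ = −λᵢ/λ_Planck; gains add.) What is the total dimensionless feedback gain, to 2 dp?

0.20

Convert to gains: g_ice = 0.3/3 = 0.1; g_dust = -0.288/3 = -0.096; g_alb = 0.579/3 = 0.193.
Total gain g = 0.197.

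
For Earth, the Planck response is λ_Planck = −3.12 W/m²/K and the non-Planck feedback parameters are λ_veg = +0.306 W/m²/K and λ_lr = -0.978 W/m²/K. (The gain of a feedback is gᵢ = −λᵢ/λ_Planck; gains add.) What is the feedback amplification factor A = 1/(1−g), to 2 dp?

0.82

Convert to gains: g_veg = 0.306/3.12 = 0.09808; g_lr = -0.978/3.12 = -0.3135.
Total gain g = -0.21542.
A = 1/(1 + 0.21542) = 0.82.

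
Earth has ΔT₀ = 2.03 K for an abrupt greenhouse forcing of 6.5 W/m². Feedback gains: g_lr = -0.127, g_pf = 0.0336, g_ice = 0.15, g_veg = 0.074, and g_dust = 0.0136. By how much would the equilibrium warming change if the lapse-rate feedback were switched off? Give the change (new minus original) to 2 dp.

0.41 K

Original: g = 0.1442, ΔT = 2.03/(1−0.1442) = 2.3720 K.
Without lapse-rate: g' = 0.2712, ΔT' = 2.03/(1−0.2712) = 2.7854 K.
Change = 2.7854 − 2.3720 = 0.41 K.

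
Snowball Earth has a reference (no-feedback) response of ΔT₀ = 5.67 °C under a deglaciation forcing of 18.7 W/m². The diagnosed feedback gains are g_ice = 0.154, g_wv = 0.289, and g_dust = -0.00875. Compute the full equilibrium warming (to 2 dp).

Total gain g = 0.154 + 0.289 − 0.00875 = 0.43425.
Amplification A = 1/(1 − 0.43425) = 1.768.
ΔT = 5.67 × 1.768 = 10.02 °C.

10.02 °C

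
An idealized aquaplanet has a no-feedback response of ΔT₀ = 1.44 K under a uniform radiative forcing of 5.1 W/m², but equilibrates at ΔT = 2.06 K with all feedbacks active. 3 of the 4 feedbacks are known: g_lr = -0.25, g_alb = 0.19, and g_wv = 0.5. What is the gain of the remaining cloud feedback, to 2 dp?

Amplification A = ΔT/ΔT₀ = 2.06/1.44 = 1.431.
Total gain g = 1 − 1/A = 1 − 1/1.431 = 0.3012.
Known gains sum to -0.25 + 0.19 + 0.5 = 0.44.
g_cld = 0.3012 − 0.44 = -0.14.

-0.14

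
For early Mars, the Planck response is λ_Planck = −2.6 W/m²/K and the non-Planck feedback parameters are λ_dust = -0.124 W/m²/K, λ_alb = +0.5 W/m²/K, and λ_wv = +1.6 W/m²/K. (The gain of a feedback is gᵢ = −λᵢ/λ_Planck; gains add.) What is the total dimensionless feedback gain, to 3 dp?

0.760

Convert to gains: g_dust = -0.124/2.6 = -0.04769; g_alb = 0.5/2.6 = 0.1923; g_wv = 1.6/2.6 = 0.6154.
Total gain g = 0.76001.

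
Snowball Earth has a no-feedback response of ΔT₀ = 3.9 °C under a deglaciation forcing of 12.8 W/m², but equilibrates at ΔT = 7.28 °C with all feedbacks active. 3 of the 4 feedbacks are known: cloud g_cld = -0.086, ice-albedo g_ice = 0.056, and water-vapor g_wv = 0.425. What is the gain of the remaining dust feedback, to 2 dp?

Amplification A = ΔT/ΔT₀ = 7.28/3.9 = 1.867.
Total gain g = 1 − 1/A = 1 − 1/1.867 = 0.4644.
Known gains sum to -0.086 + 0.056 + 0.425 = 0.395.
g_dust = 0.4644 − 0.395 = 0.07.

0.07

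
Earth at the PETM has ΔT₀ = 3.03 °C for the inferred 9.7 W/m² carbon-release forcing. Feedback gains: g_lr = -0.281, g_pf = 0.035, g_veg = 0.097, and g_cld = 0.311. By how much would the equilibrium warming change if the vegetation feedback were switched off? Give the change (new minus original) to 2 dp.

-0.38 °C

Original: g = 0.162, ΔT = 3.03/(1−0.162) = 3.6158 °C.
Without vegetation: g' = 0.065, ΔT' = 3.03/(1−0.065) = 3.2406 °C.
Change = 3.2406 − 3.6158 = -0.38 °C.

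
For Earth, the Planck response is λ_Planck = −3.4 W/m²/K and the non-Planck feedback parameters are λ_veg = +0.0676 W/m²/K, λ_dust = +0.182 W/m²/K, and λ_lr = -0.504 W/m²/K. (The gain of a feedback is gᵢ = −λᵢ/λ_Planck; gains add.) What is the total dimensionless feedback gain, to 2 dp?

Convert to gains: g_veg = 0.0676/3.4 = 0.01988; g_dust = 0.182/3.4 = 0.05353; g_lr = -0.504/3.4 = -0.1482.
Total gain g = -0.07479.

-0.07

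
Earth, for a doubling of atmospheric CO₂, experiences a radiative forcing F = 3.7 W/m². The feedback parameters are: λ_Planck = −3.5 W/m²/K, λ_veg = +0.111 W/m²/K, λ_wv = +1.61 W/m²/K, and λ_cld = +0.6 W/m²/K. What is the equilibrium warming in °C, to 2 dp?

Net feedback parameter λ = (−3.5) + (+0.111) + (+1.61) + (+0.6) = -1.179 W/m²/K.
ΔT = −F/λ = −3.7/(-1.179) = 3.14 °C.

3.14 °C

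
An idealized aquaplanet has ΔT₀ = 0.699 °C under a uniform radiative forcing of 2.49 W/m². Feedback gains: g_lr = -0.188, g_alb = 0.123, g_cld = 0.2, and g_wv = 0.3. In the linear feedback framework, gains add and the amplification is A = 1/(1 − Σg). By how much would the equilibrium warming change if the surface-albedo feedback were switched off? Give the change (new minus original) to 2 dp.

Original: g = 0.435, ΔT = 0.699/(1−0.435) = 1.2372 °C.
Without surface-albedo: g' = 0.312, ΔT' = 0.699/(1−0.312) = 1.0160 °C.
Change = 1.0160 − 1.2372 = -0.22 °C.

-0.22 °C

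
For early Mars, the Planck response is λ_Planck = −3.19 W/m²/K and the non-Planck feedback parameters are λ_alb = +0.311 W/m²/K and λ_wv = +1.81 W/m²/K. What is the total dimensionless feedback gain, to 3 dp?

Convert to gains: g_alb = 0.311/3.19 = 0.09749; g_wv = 1.81/3.19 = 0.5674.
Total gain g = 0.66489.

0.665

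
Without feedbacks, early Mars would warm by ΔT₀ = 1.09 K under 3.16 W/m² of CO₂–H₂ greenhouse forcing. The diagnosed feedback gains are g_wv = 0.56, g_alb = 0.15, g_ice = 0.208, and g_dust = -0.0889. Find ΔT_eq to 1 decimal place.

Total gain g = 0.56 + 0.15 + 0.208 − 0.0889 = 0.8291.
Amplification A = 1/(1 − 0.8291) = 5.851.
ΔT = 1.09 × 5.851 = 6.4 K.

6.4 K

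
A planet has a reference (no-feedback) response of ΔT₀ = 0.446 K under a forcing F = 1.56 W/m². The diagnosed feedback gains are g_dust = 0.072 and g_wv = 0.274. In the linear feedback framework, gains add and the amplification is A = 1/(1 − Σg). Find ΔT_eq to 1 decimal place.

0.7 K

Total gain g = 0.072 + 0.274 = 0.346.
Amplification A = 1/(1 − 0.346) = 1.529.
ΔT = 0.446 × 1.529 = 0.7 K.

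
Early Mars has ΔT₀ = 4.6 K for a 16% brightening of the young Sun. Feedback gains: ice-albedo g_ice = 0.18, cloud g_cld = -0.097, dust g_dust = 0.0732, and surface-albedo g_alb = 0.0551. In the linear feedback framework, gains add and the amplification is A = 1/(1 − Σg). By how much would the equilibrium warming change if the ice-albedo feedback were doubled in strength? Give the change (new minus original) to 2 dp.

1.72 K

Original: g = 0.2113, ΔT = 4.6/(1−0.2113) = 5.8324 K.
With doubled ice-albedo: g' = 0.3913, ΔT' = 4.6/(1−0.3913) = 7.5571 K.
Change = 7.5571 − 5.8324 = 1.72 K.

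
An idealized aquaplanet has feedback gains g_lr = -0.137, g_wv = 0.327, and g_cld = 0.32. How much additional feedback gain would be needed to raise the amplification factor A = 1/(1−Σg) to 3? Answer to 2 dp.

Current total gain = 0.51.
Target gain for A = 3: g* = 1 − 1/3 = 0.6667.
Additional gain needed = 0.6667 − 0.51 = 0.16.

0.16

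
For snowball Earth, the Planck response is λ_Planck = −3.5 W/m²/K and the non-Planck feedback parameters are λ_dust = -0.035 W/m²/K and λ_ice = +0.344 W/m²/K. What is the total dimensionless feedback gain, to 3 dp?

Convert to gains: g_dust = -0.035/3.5 = -0.01; g_ice = 0.344/3.5 = 0.09829.
Total gain g = 0.08829.

0.088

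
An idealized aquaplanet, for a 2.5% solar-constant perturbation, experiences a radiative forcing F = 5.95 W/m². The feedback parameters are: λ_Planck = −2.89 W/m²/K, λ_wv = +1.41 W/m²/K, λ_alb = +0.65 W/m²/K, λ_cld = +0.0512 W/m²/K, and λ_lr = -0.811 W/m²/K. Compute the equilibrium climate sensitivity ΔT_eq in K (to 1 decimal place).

3.7 K

Net feedback parameter λ = (−2.89) + (+1.41) + (+0.65) + (+0.0512) + (-0.811) = -1.5898 W/m²/K.
ΔT = −F/λ = −5.95/(-1.5898) = 3.7 K.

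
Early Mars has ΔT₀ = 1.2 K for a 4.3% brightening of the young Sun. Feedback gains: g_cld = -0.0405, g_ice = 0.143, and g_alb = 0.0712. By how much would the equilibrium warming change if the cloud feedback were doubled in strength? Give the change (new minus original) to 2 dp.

Original: g = 0.1737, ΔT = 1.2/(1−0.1737) = 1.4523 K.
With doubled cloud: g' = 0.1332, ΔT' = 1.2/(1−0.1332) = 1.3844 K.
Change = 1.3844 − 1.4523 = -0.07 K.

-0.07 K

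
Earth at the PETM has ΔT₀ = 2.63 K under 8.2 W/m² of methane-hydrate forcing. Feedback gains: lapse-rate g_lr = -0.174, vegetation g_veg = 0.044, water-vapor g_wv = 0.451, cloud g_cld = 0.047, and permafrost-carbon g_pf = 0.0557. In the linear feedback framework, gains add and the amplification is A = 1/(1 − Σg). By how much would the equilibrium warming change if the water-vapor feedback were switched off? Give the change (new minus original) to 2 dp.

-2.00 K

Original: g = 0.4237, ΔT = 2.63/(1−0.4237) = 4.5636 K.
Without water-vapor: g' = -0.0273, ΔT' = 2.63/(1+0.0273) = 2.5601 K.
Change = 2.5601 − 4.5636 = -2.00 K.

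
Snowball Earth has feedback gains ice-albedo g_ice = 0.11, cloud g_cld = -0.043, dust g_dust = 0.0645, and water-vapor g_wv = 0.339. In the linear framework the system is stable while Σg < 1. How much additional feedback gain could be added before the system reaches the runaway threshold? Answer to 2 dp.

0.53

Current total gain = 0.11 − 0.043 + 0.0645 + 0.339 = 0.4705.
Margin to runaway = 1 − 0.4705 = 0.53.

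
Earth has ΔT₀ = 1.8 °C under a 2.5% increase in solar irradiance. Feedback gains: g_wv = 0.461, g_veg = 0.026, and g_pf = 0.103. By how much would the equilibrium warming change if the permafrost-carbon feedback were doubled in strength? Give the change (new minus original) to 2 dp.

1.47 °C

Original: g = 0.59, ΔT = 1.8/(1−0.59) = 4.3902 °C.
With doubled permafrost-carbon: g' = 0.693, ΔT' = 1.8/(1−0.693) = 5.8632 °C.
Change = 5.8632 − 4.3902 = 1.47 °C.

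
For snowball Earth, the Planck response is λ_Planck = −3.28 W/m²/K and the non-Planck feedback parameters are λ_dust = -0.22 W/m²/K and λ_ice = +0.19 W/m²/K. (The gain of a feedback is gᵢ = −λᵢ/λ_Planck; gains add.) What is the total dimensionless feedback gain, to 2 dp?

Convert to gains: g_dust = -0.22/3.28 = -0.06707; g_ice = 0.19/3.28 = 0.05793.
Total gain g = -0.00914.

-0.01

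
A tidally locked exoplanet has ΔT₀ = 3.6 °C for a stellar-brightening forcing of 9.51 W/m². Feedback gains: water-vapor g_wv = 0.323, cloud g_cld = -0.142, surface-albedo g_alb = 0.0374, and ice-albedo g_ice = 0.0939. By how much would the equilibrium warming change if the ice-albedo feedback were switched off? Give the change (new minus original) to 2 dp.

Original: g = 0.3123, ΔT = 3.6/(1−0.3123) = 5.2348 °C.
Without ice-albedo: g' = 0.2184, ΔT' = 3.6/(1−0.2184) = 4.6059 °C.
Change = 4.6059 − 5.2348 = -0.63 °C.

-0.63 °C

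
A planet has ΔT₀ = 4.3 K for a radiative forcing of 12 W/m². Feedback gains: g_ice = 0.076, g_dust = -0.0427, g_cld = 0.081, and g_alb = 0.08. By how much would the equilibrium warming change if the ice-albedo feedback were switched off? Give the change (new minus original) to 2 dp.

Original: g = 0.1943, ΔT = 4.3/(1−0.1943) = 5.3370 K.
Without ice-albedo: g' = 0.1183, ΔT' = 4.3/(1−0.1183) = 4.8769 K.
Change = 4.8769 − 5.3370 = -0.46 K.

-0.46 K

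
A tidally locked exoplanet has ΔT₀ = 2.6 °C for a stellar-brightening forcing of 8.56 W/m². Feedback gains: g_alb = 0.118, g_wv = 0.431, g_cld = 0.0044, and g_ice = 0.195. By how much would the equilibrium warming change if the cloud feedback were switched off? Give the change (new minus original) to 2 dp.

-0.18 °C

Original: g = 0.7484, ΔT = 2.6/(1−0.7484) = 10.3339 °C.
Without cloud: g' = 0.744, ΔT' = 2.6/(1−0.744) = 10.1562 °C.
Change = 10.1562 − 10.3339 = -0.18 °C.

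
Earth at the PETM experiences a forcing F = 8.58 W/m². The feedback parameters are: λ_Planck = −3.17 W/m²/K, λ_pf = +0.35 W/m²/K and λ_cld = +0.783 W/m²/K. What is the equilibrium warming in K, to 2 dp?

Net feedback parameter λ = (−3.17) + (+0.35) + (+0.783) = -2.037 W/m²/K.
ΔT = −F/λ = −8.58/(-2.037) = 4.21 K.

4.21 K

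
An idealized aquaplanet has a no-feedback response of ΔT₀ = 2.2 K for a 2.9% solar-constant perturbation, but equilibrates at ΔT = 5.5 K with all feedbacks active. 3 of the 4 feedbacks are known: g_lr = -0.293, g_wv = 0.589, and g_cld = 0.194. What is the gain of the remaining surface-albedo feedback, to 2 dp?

0.11

Amplification A = ΔT/ΔT₀ = 5.5/2.2 = 2.5.
Total gain g = 1 − 1/A = 1 − 1/2.5 = 0.6.
Known gains sum to -0.293 + 0.589 + 0.194 = 0.49.
g_alb = 0.6 − 0.49 = 0.11.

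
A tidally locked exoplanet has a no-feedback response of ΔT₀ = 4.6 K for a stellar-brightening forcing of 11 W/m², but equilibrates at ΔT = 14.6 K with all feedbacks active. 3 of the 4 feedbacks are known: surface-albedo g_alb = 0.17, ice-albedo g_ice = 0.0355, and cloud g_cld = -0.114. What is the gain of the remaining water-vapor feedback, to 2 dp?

0.59

Amplification A = ΔT/ΔT₀ = 14.6/4.6 = 3.174.
Total gain g = 1 − 1/A = 1 − 1/3.174 = 0.6849.
Known gains sum to 0.17 + 0.0355 − 0.114 = 0.0915.
g_wv = 0.6849 − 0.0915 = 0.59.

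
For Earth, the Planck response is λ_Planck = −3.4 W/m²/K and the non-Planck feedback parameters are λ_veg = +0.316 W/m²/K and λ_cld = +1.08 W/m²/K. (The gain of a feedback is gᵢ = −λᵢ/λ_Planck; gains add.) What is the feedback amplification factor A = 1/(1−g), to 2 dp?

1.70

Convert to gains: g_veg = 0.316/3.4 = 0.09294; g_cld = 1.08/3.4 = 0.3176.
Total gain g = 0.41054.
A = 1/(1 − 0.41054) = 1.70.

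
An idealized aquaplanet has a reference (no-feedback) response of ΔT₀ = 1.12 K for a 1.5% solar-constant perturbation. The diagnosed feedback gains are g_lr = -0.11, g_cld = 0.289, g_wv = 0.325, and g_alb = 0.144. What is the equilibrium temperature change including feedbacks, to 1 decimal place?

Total gain g = -0.11 + 0.289 + 0.325 + 0.144 = 0.648.
Amplification A = 1/(1 − 0.648) = 2.841.
ΔT = 1.12 × 2.841 = 3.2 K.

3.2 K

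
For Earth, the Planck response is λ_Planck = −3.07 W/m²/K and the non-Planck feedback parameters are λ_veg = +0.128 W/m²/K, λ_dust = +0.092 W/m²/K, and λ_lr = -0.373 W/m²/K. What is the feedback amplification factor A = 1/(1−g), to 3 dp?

Convert to gains: g_veg = 0.128/3.07 = 0.04169; g_dust = 0.092/3.07 = 0.02997; g_lr = -0.373/3.07 = -0.1215.
Total gain g = -0.04984.
A = 1/(1 + 0.04984) = 0.953.

0.953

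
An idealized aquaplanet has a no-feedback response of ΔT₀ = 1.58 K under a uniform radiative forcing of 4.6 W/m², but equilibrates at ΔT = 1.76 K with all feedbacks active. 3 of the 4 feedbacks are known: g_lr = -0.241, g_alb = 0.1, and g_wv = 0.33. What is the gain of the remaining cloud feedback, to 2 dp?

-0.09

Amplification A = ΔT/ΔT₀ = 1.76/1.58 = 1.114.
Total gain g = 1 − 1/A = 1 − 1/1.114 = 0.1023.
Known gains sum to -0.241 + 0.1 + 0.33 = 0.189.
g_cld = 0.1023 − 0.189 = -0.09.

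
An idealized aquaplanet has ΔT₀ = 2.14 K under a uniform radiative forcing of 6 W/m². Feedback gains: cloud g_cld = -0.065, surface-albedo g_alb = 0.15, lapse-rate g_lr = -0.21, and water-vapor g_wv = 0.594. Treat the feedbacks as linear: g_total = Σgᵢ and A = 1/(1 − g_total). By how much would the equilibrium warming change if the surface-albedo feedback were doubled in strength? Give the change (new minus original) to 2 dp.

1.59 K

Original: g = 0.469, ΔT = 2.14/(1−0.469) = 4.0301 K.
With doubled surface-albedo: g' = 0.619, ΔT' = 2.14/(1−0.619) = 5.6168 K.
Change = 5.6168 − 4.0301 = 1.59 K.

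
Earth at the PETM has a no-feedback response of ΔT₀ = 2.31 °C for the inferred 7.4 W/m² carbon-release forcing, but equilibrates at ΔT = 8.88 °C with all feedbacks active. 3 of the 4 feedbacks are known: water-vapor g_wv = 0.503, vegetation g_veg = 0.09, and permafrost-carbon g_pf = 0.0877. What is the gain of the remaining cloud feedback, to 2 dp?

Amplification A = ΔT/ΔT₀ = 8.88/2.31 = 3.844.
Total gain g = 1 − 1/A = 1 − 1/3.844 = 0.7399.
Known gains sum to 0.503 + 0.09 + 0.0877 = 0.6807.
g_cld = 0.7399 − 0.6807 = 0.06.

0.06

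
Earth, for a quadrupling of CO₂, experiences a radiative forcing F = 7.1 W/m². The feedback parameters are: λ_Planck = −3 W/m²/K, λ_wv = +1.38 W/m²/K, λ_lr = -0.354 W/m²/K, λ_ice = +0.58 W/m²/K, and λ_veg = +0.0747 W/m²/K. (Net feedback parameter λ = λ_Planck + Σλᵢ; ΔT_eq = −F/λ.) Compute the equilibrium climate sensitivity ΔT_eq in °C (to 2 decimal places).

5.38 °C

Net feedback parameter λ = (−3) + (+1.38) + (-0.354) + (+0.58) + (+0.0747) = -1.3193 W/m²/K.
ΔT = −F/λ = −7.1/(-1.3193) = 5.38 °C.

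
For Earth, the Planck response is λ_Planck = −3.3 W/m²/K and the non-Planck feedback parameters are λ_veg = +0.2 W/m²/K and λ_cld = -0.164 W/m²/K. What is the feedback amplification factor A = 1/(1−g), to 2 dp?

1.01

Convert to gains: g_veg = 0.2/3.3 = 0.06061; g_cld = -0.164/3.3 = -0.0497.
Total gain g = 0.01091.
A = 1/(1 − 0.01091) = 1.01.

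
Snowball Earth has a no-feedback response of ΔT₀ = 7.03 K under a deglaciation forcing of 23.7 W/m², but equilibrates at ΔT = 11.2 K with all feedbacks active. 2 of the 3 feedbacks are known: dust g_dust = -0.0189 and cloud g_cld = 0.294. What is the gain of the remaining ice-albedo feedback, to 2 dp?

0.10

Amplification A = ΔT/ΔT₀ = 11.2/7.03 = 1.593.
Total gain g = 1 − 1/A = 1 − 1/1.593 = 0.3723.
Known gains sum to -0.0189 + 0.294 = 0.2751.
g_ice = 0.3723 − 0.2751 = 0.10.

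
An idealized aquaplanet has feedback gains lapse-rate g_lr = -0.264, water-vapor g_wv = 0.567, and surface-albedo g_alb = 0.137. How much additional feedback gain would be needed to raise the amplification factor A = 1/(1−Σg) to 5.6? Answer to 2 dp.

0.38

Current total gain = 0.44.
Target gain for A = 5.6: g* = 1 − 1/5.6 = 0.8214.
Additional gain needed = 0.8214 − 0.44 = 0.38.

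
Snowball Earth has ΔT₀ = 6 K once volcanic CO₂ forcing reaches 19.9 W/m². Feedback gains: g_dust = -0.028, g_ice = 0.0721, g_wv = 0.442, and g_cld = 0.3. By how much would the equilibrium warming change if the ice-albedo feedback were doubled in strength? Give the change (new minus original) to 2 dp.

Original: g = 0.7861, ΔT = 6/(1−0.7861) = 28.0505 K.
With doubled ice-albedo: g' = 0.8582, ΔT' = 6/(1−0.8582) = 42.3131 K.
Change = 42.3131 − 28.0505 = 14.26 K.

14.26 K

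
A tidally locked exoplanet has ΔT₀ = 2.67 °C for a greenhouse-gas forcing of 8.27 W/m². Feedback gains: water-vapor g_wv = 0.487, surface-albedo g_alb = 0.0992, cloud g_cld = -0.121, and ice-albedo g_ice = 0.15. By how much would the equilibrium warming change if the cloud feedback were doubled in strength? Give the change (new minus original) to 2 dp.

Original: g = 0.6152, ΔT = 2.67/(1−0.6152) = 6.9387 °C.
With doubled cloud: g' = 0.4942, ΔT' = 2.67/(1−0.4942) = 5.2788 °C.
Change = 5.2788 − 6.9387 = -1.66 °C.

-1.66 °C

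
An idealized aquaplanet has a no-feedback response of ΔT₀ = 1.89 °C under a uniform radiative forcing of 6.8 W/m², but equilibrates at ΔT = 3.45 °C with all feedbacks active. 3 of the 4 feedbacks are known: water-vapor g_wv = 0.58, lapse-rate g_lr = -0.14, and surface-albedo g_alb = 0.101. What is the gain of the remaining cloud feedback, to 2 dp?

-0.09

Amplification A = ΔT/ΔT₀ = 3.45/1.89 = 1.825.
Total gain g = 1 − 1/A = 1 − 1/1.825 = 0.4521.
Known gains sum to 0.58 − 0.14 + 0.101 = 0.541.
g_cld = 0.4521 − 0.541 = -0.09.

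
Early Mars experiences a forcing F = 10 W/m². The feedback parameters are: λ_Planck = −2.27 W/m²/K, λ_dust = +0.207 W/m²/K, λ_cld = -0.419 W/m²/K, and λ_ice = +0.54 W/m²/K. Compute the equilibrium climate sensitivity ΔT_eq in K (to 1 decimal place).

Net feedback parameter λ = (−2.27) + (+0.207) + (-0.419) + (+0.54) = -1.942 W/m²/K.
ΔT = −F/λ = −10/(-1.942) = 5.1 K.

5.1 K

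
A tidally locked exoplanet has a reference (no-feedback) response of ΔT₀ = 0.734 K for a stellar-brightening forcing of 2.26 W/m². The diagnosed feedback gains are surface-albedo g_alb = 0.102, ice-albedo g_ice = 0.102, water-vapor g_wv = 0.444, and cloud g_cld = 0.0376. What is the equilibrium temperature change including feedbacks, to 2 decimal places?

Total gain g = 0.102 + 0.102 + 0.444 + 0.0376 = 0.6856.
Amplification A = 1/(1 − 0.6856) = 3.181.
ΔT = 0.734 × 3.181 = 2.33 K.

2.33 K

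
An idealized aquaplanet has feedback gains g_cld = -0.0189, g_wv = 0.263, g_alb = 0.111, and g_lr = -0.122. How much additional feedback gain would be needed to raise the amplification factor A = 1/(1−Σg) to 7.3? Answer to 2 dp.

Current total gain = 0.2331.
Target gain for A = 7.3: g* = 1 − 1/7.3 = 0.863.
Additional gain needed = 0.863 − 0.2331 = 0.63.

0.63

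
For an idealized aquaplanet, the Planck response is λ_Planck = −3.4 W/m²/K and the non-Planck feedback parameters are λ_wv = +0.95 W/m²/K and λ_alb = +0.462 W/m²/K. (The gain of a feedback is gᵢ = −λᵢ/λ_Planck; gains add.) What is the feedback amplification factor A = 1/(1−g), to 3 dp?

1.710

Convert to gains: g_wv = 0.95/3.4 = 0.2794; g_alb = 0.462/3.4 = 0.1359.
Total gain g = 0.4153.
A = 1/(1 − 0.4153) = 1.710.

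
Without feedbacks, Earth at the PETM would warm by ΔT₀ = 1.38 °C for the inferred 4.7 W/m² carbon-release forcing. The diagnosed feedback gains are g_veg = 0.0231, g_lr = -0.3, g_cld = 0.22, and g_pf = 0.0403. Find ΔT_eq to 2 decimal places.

1.36 °C

Total gain g = 0.0231 − 0.3 + 0.22 + 0.0403 = -0.0166.
Amplification A = 1/(1 + 0.0166) = 0.9837.
ΔT = 1.38 × 0.9837 = 1.36 °C.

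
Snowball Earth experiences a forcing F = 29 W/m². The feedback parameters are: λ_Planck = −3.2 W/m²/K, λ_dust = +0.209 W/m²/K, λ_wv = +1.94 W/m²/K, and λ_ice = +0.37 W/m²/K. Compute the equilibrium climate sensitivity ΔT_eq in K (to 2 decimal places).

Net feedback parameter λ = (−3.2) + (+0.209) + (+1.94) + (+0.37) = -0.681 W/m²/K.
ΔT = −F/λ = −29/(-0.681) = 42.58 K.

42.58 K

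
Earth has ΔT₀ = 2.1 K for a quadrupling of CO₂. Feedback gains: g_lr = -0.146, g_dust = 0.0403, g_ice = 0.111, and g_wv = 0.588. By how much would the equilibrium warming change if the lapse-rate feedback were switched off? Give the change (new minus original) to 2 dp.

Original: g = 0.5933, ΔT = 2.1/(1−0.5933) = 5.1635 K.
Without lapse-rate: g' = 0.7393, ΔT' = 2.1/(1−0.7393) = 8.0552 K.
Change = 8.0552 − 5.1635 = 2.89 K.

2.89 K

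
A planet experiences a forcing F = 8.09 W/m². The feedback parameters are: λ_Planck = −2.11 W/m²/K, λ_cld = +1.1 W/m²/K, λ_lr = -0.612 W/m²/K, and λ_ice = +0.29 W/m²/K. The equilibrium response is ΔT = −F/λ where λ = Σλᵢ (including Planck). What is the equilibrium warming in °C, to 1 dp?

6.1 °C

Net feedback parameter λ = (−2.11) + (+1.1) + (-0.612) + (+0.29) = -1.332 W/m²/K.
ΔT = −F/λ = −8.09/(-1.332) = 6.1 °C.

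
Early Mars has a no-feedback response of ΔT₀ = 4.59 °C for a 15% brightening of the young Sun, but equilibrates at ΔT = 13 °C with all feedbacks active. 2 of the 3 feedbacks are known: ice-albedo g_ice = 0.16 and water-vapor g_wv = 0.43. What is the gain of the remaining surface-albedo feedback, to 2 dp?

0.06

Amplification A = ΔT/ΔT₀ = 13/4.59 = 2.832.
Total gain g = 1 − 1/A = 1 − 1/2.832 = 0.6469.
Known gains sum to 0.16 + 0.43 = 0.59.
g_alb = 0.6469 − 0.59 = 0.06.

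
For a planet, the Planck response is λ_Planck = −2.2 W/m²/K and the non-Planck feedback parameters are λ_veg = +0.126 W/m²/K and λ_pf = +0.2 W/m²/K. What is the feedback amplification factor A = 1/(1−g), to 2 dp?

1.17

Convert to gains: g_veg = 0.126/2.2 = 0.05727; g_pf = 0.2/2.2 = 0.09091.
Total gain g = 0.14818.
A = 1/(1 − 0.14818) = 1.17.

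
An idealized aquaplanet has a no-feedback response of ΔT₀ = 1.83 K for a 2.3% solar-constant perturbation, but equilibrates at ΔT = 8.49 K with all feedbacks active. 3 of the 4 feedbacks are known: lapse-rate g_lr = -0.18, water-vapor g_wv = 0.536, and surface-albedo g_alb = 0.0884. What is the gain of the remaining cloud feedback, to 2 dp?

Amplification A = ΔT/ΔT₀ = 8.49/1.83 = 4.639.
Total gain g = 1 − 1/A = 1 − 1/4.639 = 0.7844.
Known gains sum to -0.18 + 0.536 + 0.0884 = 0.4444.
g_cld = 0.7844 − 0.4444 = 0.34.

0.34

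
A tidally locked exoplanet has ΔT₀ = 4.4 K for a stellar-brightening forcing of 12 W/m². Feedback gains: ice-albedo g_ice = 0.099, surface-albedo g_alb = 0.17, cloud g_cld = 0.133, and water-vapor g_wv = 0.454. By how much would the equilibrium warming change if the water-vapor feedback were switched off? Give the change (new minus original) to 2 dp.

-23.20 K

Original: g = 0.856, ΔT = 4.4/(1−0.856) = 30.5556 K.
Without water-vapor: g' = 0.402, ΔT' = 4.4/(1−0.402) = 7.3579 K.
Change = 7.3579 − 30.5556 = -23.20 K.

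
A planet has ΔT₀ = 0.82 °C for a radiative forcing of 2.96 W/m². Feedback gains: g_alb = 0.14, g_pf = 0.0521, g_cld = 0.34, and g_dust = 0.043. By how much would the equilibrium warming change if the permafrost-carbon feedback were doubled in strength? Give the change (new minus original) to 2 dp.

0.27 °C

Original: g = 0.5751, ΔT = 0.82/(1−0.5751) = 1.9299 °C.
With doubled permafrost-carbon: g' = 0.6272, ΔT' = 0.82/(1−0.6272) = 2.1996 °C.
Change = 2.1996 − 1.9299 = 0.27 °C.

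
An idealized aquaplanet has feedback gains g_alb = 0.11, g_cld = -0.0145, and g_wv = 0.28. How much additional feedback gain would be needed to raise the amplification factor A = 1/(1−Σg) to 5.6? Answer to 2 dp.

Current total gain = 0.3755.
Target gain for A = 5.6: g* = 1 − 1/5.6 = 0.8214.
Additional gain needed = 0.8214 − 0.3755 = 0.45.

0.45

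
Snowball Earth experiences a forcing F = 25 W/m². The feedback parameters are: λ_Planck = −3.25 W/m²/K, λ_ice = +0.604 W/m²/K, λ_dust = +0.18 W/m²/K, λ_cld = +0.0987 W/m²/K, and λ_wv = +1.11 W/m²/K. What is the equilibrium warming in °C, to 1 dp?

19.9 °C

Net feedback parameter λ = (−3.25) + (+0.604) + (+0.18) + (+0.0987) + (+1.11) = -1.2573 W/m²/K.
ΔT = −F/λ = −25/(-1.2573) = 19.9 °C.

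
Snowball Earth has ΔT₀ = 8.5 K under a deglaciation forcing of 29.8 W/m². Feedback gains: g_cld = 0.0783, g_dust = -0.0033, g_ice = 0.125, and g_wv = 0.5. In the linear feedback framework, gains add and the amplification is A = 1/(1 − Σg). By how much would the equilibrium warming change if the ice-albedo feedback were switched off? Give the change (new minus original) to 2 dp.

-8.33 K

Original: g = 0.7, ΔT = 8.5/(1−0.7) = 28.3333 K.
Without ice-albedo: g' = 0.575, ΔT' = 8.5/(1−0.575) = 20.0000 K.
Change = 20.0000 − 28.3333 = -8.33 K.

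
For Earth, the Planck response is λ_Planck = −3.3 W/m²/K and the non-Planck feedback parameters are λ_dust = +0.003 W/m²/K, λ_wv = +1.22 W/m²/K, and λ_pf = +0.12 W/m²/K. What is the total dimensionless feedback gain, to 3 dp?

0.407

Convert to gains: g_dust = 0.003/3.3 = 0.000909; g_wv = 1.22/3.3 = 0.3697; g_pf = 0.12/3.3 = 0.03636.
Total gain g = 0.406969.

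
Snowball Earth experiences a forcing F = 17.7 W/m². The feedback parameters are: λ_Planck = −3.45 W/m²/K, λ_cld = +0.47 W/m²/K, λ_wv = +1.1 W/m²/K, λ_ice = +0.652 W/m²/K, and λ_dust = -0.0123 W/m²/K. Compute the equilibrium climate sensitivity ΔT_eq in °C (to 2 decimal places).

14.27 °C

Net feedback parameter λ = (−3.45) + (+0.47) + (+1.1) + (+0.652) + (-0.0123) = -1.2403 W/m²/K.
ΔT = −F/λ = −17.7/(-1.2403) = 14.27 °C.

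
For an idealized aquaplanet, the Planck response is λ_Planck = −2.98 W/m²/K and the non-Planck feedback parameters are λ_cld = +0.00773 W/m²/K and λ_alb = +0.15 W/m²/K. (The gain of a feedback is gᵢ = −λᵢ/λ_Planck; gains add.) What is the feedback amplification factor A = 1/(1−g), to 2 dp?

Convert to gains: g_cld = 0.00773/2.98 = 0.002594; g_alb = 0.15/2.98 = 0.05034.
Total gain g = 0.052934.
A = 1/(1 − 0.052934) = 1.06.

1.06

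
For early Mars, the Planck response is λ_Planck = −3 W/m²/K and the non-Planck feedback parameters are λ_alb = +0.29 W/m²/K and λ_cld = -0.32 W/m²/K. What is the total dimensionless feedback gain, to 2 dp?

-0.01

Convert to gains: g_alb = 0.29/3 = 0.09667; g_cld = -0.32/3 = -0.1067.
Total gain g = -0.01003.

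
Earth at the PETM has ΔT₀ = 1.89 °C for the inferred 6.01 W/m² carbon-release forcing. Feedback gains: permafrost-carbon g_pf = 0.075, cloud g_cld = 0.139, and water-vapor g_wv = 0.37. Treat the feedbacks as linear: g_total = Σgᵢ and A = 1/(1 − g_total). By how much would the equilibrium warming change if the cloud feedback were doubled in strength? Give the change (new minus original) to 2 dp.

2.28 °C

Original: g = 0.584, ΔT = 1.89/(1−0.584) = 4.5433 °C.
With doubled cloud: g' = 0.723, ΔT' = 1.89/(1−0.723) = 6.8231 °C.
Change = 6.8231 − 4.5433 = 2.28 °C.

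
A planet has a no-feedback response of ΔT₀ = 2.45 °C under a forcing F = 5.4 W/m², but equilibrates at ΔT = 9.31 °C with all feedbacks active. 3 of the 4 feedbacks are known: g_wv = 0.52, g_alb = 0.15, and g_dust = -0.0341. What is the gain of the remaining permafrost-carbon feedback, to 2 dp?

Amplification A = ΔT/ΔT₀ = 9.31/2.45 = 3.8.
Total gain g = 1 − 1/A = 1 − 1/3.8 = 0.7368.
Known gains sum to 0.52 + 0.15 − 0.0341 = 0.6359.
g_pf = 0.7368 − 0.6359 = 0.10.

0.10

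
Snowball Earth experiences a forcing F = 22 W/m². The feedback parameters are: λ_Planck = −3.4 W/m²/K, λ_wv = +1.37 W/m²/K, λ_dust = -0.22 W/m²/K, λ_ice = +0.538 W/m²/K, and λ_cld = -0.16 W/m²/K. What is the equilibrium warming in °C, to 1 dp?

11.8 °C

Net feedback parameter λ = (−3.4) + (+1.37) + (-0.22) + (+0.538) + (-0.16) = -1.872 W/m²/K.
ΔT = −F/λ = −22/(-1.872) = 11.8 °C.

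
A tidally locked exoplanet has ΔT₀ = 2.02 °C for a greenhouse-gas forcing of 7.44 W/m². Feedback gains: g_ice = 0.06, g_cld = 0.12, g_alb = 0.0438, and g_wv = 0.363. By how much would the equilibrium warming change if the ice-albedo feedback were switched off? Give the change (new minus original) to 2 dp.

Original: g = 0.5868, ΔT = 2.02/(1−0.5868) = 4.8887 °C.
Without ice-albedo: g' = 0.5268, ΔT' = 2.02/(1−0.5268) = 4.2688 °C.
Change = 4.2688 − 4.8887 = -0.62 °C.

-0.62 °C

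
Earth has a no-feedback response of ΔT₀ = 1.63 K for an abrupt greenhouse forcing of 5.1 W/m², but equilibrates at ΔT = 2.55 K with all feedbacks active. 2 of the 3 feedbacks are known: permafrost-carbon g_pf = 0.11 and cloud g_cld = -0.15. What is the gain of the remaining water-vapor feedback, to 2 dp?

Amplification A = ΔT/ΔT₀ = 2.55/1.63 = 1.564.
Total gain g = 1 − 1/A = 1 − 1/1.564 = 0.3606.
Known gains sum to 0.11 − 0.15 = -0.04.
g_wv = 0.3606 + 0.04 = 0.40.

0.40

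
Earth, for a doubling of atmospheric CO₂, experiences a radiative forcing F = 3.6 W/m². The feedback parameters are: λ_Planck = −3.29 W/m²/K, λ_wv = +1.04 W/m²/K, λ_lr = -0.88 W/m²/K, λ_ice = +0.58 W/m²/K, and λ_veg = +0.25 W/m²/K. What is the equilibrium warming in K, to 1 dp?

Net feedback parameter λ = (−3.29) + (+1.04) + (-0.88) + (+0.58) + (+0.25) = -2.3 W/m²/K.
ΔT = −F/λ = −3.6/(-2.3) = 1.6 K.

1.6 K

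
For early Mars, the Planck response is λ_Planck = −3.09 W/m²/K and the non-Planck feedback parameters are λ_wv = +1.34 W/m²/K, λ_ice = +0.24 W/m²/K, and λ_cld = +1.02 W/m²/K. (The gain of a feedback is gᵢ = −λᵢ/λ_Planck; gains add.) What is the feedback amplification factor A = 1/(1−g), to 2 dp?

6.31

Convert to gains: g_wv = 1.34/3.09 = 0.4337; g_ice = 0.24/3.09 = 0.07767; g_cld = 1.02/3.09 = 0.3301.
Total gain g = 0.84147.
A = 1/(1 − 0.84147) = 6.31.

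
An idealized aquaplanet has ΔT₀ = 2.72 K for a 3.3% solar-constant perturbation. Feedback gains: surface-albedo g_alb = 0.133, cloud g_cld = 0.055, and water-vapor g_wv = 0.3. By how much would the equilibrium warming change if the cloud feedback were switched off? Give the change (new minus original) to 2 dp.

Original: g = 0.488, ΔT = 2.72/(1−0.488) = 5.3125 K.
Without cloud: g' = 0.433, ΔT' = 2.72/(1−0.433) = 4.7972 K.
Change = 4.7972 − 5.3125 = -0.52 K.

-0.52 K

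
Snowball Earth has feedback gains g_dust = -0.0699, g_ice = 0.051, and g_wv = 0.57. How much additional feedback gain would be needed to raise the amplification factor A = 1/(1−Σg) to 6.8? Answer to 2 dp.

0.30

Current total gain = 0.5511.
Target gain for A = 6.8: g* = 1 − 1/6.8 = 0.8529.
Additional gain needed = 0.8529 − 0.5511 = 0.30.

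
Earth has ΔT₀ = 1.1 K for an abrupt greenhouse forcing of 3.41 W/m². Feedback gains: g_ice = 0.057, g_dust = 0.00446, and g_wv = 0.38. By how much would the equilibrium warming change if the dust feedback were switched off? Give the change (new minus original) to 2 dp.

-0.02 K

Original: g = 0.44146, ΔT = 1.1/(1−0.44146) = 1.9694 K.
Without dust: g' = 0.437, ΔT' = 1.1/(1−0.437) = 1.9538 K.
Change = 1.9538 − 1.9694 = -0.02 K.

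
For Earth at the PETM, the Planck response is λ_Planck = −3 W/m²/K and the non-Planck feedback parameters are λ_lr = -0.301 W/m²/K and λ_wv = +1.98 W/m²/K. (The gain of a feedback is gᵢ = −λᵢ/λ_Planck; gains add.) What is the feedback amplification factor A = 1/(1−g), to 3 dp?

Convert to gains: g_lr = -0.301/3 = -0.1003; g_wv = 1.98/3 = 0.66.
Total gain g = 0.5597.
A = 1/(1 − 0.5597) = 2.271.

2.271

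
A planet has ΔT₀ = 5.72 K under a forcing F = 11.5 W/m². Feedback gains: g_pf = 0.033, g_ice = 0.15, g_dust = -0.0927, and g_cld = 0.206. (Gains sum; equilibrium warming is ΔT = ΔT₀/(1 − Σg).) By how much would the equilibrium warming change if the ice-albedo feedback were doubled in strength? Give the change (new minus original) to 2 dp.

2.20 K

Original: g = 0.2963, ΔT = 5.72/(1−0.2963) = 8.1285 K.
With doubled ice-albedo: g' = 0.4463, ΔT' = 5.72/(1−0.4463) = 10.3305 K.
Change = 10.3305 − 8.1285 = 2.20 K.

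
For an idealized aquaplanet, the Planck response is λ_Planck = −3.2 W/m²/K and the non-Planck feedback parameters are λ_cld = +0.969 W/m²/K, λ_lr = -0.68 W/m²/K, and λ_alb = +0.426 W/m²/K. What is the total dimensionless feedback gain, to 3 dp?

0.223

Convert to gains: g_cld = 0.969/3.2 = 0.3028; g_lr = -0.68/3.2 = -0.2125; g_alb = 0.426/3.2 = 0.1331.
Total gain g = 0.2234.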